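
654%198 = 60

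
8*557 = 4456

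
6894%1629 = 378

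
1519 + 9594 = 11113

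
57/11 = 5  +  2/11= 5.18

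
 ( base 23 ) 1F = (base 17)24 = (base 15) 28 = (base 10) 38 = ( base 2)100110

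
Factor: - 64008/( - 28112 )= 1143/502 = 2^( -1)*3^2*127^1*251^(-1) 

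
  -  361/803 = -361/803 = -0.45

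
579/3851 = 579/3851 = 0.15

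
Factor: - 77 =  - 7^1 * 11^1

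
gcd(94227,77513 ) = 1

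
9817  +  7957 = 17774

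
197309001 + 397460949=594769950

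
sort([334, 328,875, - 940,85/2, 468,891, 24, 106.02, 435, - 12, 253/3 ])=[  -  940, - 12, 24, 85/2, 253/3,106.02 , 328, 334, 435, 468, 875,891 ]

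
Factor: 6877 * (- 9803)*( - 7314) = 493074999534= 2^1*3^1*13^1*23^3*53^1* 9803^1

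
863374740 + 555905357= 1419280097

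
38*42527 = 1616026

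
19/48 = 19/48 = 0.40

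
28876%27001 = 1875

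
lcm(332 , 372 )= 30876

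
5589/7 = 5589/7  =  798.43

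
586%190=16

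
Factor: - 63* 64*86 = -2^7 * 3^2*7^1*43^1 = -346752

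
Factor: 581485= 5^1*17^1*6841^1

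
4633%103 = 101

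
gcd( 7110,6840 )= 90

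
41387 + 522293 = 563680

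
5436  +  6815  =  12251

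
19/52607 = 19/52607 = 0.00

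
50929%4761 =3319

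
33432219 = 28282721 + 5149498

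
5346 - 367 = 4979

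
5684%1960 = 1764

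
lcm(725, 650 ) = 18850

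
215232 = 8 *26904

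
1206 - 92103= - 90897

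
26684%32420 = 26684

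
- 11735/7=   -1677+4/7=   -1676.43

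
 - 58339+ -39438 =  - 97777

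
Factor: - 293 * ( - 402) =117786 = 2^1*3^1 * 67^1  *  293^1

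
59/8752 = 59/8752 = 0.01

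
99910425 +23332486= 123242911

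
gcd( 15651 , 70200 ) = 9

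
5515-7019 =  - 1504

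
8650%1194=292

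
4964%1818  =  1328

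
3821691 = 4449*859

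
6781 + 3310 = 10091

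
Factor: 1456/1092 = 2^2*3^( - 1) = 4/3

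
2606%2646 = 2606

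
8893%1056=445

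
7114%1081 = 628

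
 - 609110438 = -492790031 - 116320407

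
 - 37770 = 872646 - 910416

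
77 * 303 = 23331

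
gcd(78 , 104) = 26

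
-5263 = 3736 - 8999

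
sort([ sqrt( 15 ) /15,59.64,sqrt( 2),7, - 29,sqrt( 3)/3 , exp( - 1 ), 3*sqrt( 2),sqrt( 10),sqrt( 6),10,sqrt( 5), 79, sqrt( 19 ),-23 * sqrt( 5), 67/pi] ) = [ -23*sqrt( 5 ),  -  29, sqrt( 15 )/15,exp( -1) , sqrt( 3) /3, sqrt( 2),sqrt(5), sqrt (6),sqrt( 10), 3*sqrt(2 ),sqrt(19),7,10,67/pi,59.64,79] 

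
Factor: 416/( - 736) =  - 13/23 =- 13^1*23^(- 1 ) 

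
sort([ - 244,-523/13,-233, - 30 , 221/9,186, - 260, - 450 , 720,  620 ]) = [  -  450, - 260, -244, - 233, -523/13, - 30, 221/9,186, 620,720 ] 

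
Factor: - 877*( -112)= 98224 = 2^4 * 7^1*877^1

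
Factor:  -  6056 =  - 2^3*757^1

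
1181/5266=1181/5266 = 0.22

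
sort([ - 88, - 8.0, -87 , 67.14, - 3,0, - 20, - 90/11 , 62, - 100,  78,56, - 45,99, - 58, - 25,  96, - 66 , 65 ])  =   [  -  100, - 88,  -  87, - 66,- 58, - 45, - 25,  -  20 , - 90/11,  -  8.0, - 3,0,56,62, 65,  67.14, 78, 96 , 99] 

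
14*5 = 70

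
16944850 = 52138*325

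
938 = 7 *134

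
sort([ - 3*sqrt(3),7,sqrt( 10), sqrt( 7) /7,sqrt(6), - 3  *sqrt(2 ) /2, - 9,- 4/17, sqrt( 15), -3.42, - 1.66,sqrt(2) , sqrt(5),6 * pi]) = [ - 9,-3*sqrt(3), - 3.42,-3*sqrt ( 2)/2, - 1.66, - 4/17 , sqrt( 7) /7,  sqrt(2 ),sqrt(5),sqrt (6 ),sqrt( 10),sqrt(15),7,6*pi]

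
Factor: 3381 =3^1*7^2*23^1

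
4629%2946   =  1683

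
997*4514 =4500458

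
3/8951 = 3/8951 = 0.00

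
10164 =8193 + 1971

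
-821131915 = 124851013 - 945982928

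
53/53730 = 53/53730 = 0.00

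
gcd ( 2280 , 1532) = 4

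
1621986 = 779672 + 842314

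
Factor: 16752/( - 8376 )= - 2 = - 2^1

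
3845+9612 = 13457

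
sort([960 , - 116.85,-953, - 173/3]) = [ - 953,  -  116.85, - 173/3, 960]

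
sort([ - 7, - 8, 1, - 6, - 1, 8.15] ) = [ - 8, - 7,  -  6 , - 1, 1 , 8.15]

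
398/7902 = 199/3951 =0.05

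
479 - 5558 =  - 5079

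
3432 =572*6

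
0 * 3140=0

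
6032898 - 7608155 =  - 1575257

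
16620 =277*60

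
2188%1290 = 898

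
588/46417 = 84/6631 = 0.01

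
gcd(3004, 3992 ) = 4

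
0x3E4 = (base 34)ta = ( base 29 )15A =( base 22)216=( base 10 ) 996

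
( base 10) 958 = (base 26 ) 1am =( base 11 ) 7a1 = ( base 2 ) 1110111110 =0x3be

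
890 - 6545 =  - 5655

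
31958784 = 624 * 51216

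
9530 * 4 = 38120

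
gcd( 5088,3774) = 6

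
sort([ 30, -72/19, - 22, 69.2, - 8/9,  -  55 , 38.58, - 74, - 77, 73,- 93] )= [  -  93, - 77 , - 74, - 55, - 22,- 72/19, - 8/9, 30, 38.58, 69.2,73 ]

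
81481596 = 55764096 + 25717500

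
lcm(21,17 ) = 357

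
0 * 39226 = 0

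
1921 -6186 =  - 4265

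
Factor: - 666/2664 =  - 1/4 = - 2^( - 2 ) 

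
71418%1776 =378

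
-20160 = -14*1440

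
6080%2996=88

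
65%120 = 65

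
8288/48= 518/3 = 172.67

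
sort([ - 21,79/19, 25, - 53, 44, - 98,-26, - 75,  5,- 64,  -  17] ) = [-98, - 75, - 64 , -53, - 26, - 21, - 17, 79/19, 5, 25, 44 ] 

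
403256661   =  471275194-68018533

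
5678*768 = 4360704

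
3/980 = 3/980 = 0.00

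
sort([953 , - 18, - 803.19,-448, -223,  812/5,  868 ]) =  [ - 803.19 ,- 448, - 223,  -  18,812/5,868,953 ]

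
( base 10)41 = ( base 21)1K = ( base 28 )1D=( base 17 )27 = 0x29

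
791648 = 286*2768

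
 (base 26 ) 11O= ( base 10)726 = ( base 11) 600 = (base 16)2D6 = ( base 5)10401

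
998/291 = 998/291 = 3.43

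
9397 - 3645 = 5752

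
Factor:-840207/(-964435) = 3^1 * 5^( -1) * 192887^( - 1) *280069^1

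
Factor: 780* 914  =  712920 = 2^3*3^1 * 5^1 * 13^1*457^1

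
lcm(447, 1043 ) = 3129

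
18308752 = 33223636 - 14914884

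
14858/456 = 32 +7/12= 32.58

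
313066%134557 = 43952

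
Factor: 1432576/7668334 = 2^9 * 1399^1*3834167^(-1)=716288/3834167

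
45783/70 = 45783/70 = 654.04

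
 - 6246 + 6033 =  - 213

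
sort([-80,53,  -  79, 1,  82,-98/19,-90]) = [ - 90, - 80,-79, - 98/19 , 1, 53,82] 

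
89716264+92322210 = 182038474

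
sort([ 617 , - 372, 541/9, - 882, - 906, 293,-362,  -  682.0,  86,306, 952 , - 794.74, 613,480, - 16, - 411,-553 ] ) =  [ - 906, - 882, - 794.74, - 682.0, - 553,  -  411, - 372, - 362, - 16 , 541/9, 86, 293, 306,  480, 613, 617,952]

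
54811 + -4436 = 50375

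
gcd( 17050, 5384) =2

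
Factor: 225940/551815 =2^2 * 13^1*127^( - 1 ) = 52/127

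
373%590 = 373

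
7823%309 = 98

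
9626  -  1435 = 8191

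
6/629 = 6/629  =  0.01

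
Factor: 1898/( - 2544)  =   - 2^( - 3)*3^(  -  1) * 13^1 *53^( - 1 ) * 73^1 = - 949/1272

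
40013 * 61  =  2440793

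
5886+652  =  6538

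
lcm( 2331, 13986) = 13986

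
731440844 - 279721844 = 451719000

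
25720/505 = 5144/101=50.93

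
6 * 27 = 162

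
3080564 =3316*929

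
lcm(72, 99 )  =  792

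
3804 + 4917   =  8721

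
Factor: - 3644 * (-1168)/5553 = 2^6* 3^( - 2 )*73^1 * 617^( - 1 )*911^1 = 4256192/5553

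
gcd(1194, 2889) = 3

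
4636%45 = 1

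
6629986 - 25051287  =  - 18421301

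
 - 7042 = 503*(-14) 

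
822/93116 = 411/46558 = 0.01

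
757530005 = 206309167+551220838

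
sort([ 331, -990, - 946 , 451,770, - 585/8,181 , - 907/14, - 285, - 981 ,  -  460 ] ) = [ - 990 , -981, - 946,-460, - 285, - 585/8, - 907/14,181, 331,  451,770 ] 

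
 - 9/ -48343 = 9/48343 = 0.00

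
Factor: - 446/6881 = - 2^1*7^( - 1 )*223^1*983^( - 1)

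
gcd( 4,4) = 4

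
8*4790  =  38320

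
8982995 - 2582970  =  6400025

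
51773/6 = 8628 + 5/6 = 8628.83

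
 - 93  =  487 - 580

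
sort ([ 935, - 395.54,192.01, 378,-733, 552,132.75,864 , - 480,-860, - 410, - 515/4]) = [ - 860 , - 733, - 480, - 410,-395.54 ,-515/4 , 132.75,192.01,378,552, 864, 935]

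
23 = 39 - 16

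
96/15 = 32/5 = 6.40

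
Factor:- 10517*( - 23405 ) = 5^1 *13^1*31^1 * 151^1 * 809^1  =  246150385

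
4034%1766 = 502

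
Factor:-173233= - 107^1*1619^1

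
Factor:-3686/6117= -2^1*3^( - 1)* 19^1*97^1*2039^(-1)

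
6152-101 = 6051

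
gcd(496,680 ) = 8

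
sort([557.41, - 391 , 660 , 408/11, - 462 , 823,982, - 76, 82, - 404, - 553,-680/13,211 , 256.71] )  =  [ - 553, - 462,  -  404,- 391, - 76,  -  680/13, 408/11,82, 211, 256.71,557.41,  660,823,982]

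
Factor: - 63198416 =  - 2^4*347^1 *11383^1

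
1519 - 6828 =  - 5309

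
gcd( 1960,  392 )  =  392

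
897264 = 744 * 1206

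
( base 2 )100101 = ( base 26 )1B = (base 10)37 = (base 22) 1f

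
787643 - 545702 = 241941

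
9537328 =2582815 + 6954513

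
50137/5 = 10027 + 2/5 = 10027.40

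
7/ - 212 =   -  7/212 = - 0.03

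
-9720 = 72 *(  -  135)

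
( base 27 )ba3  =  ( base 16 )2064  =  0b10000001100100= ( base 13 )3A0B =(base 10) 8292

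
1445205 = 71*20355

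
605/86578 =605/86578 = 0.01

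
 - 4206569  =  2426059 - 6632628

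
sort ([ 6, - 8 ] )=[-8, 6] 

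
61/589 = 61/589 = 0.10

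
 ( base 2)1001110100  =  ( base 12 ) 444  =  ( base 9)767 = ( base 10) 628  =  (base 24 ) 124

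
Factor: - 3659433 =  - 3^1*1219811^1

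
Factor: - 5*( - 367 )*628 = 2^2*5^1 * 157^1*367^1 = 1152380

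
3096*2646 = 8192016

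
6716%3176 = 364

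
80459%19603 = 2047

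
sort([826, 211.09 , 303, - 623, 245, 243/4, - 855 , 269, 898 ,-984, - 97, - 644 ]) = [ - 984, - 855,- 644 , - 623, - 97 , 243/4, 211.09,245,  269,303, 826 , 898 ] 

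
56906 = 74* 769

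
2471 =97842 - 95371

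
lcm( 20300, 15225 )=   60900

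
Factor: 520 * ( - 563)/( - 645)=2^3*3^ ( - 1)*13^1 * 43^( - 1 )*563^1 = 58552/129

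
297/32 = 297/32 = 9.28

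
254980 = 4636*55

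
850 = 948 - 98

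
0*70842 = 0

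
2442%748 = 198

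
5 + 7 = 12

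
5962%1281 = 838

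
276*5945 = 1640820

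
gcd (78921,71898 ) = 3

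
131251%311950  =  131251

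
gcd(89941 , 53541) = 1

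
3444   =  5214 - 1770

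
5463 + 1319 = 6782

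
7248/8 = 906 = 906.00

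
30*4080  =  122400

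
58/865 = 58/865 = 0.07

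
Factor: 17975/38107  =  25/53 = 5^2*53^( - 1)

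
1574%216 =62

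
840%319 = 202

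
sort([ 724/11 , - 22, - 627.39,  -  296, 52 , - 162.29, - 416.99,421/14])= [ - 627.39, - 416.99,-296, - 162.29, - 22, 421/14,52, 724/11 ]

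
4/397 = 4/397 = 0.01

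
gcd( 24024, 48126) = 78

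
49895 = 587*85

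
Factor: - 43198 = -2^1*21599^1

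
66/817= 66/817 = 0.08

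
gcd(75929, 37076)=1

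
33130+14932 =48062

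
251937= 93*2709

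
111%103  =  8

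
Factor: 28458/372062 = 3^3*353^( - 1 ) = 27/353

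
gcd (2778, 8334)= 2778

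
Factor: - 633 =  -3^1*211^1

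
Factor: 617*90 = 55530= 2^1*3^2*5^1*617^1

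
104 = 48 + 56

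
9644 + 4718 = 14362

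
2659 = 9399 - 6740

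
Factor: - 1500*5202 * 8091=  - 2^3*3^5 *5^3*17^2*29^1*31^1 = - 63134073000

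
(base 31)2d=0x4B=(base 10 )75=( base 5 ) 300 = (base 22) 39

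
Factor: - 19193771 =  - 883^1 *21737^1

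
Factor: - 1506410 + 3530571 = 23^1*88007^1 = 2024161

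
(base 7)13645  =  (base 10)3757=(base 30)457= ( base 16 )EAD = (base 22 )7GH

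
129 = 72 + 57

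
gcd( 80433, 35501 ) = 1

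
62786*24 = 1506864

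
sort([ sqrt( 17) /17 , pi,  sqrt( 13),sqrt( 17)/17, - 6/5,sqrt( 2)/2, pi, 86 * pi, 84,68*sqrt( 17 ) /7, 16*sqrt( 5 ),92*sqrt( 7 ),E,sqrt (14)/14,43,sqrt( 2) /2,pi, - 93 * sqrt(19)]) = [ - 93*sqrt( 19 ), - 6/5,sqrt(17 )/17,sqrt( 17) /17,sqrt (14)/14,sqrt( 2)/2,sqrt( 2)/2, E, pi, pi, pi,sqrt( 13),16*sqrt( 5),68*sqrt( 17)/7, 43, 84, 92* sqrt (7 ), 86 * pi]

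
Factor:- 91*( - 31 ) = 2821 = 7^1*13^1*31^1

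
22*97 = 2134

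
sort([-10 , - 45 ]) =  [ - 45, -10] 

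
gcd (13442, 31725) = 47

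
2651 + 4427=7078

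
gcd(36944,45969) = 1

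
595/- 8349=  - 595/8349  =  -0.07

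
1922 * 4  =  7688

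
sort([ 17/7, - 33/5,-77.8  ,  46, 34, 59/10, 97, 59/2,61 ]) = [-77.8 , - 33/5, 17/7,59/10,59/2, 34, 46, 61,97]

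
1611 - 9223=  - 7612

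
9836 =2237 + 7599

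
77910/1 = 77910 = 77910.00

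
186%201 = 186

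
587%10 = 7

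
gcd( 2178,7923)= 3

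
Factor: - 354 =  - 2^1*3^1* 59^1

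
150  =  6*25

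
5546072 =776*7147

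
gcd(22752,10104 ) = 24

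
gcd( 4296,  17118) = 6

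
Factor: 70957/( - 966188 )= - 2^( - 2)*19^( - 1 )*12713^( - 1 )*70957^1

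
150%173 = 150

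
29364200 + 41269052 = 70633252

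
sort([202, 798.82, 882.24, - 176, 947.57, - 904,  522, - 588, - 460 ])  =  [ - 904, - 588,  -  460,- 176, 202, 522, 798.82, 882.24,947.57 ]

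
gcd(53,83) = 1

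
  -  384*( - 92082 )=35359488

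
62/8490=31/4245 = 0.01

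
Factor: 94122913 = 31^1*83^1*157^1*233^1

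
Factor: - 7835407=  - 7835407^1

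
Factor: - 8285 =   -  5^1*1657^1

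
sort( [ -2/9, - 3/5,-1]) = [-1 , - 3/5 ,  -  2/9] 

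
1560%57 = 21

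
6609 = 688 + 5921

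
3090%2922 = 168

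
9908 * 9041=89578228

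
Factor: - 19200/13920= -2^3*5^1*29^(-1 ) = - 40/29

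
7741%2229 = 1054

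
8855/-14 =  - 633 + 1/2 =-632.50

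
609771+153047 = 762818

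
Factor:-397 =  - 397^1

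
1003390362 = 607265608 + 396124754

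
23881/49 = 487 + 18/49 = 487.37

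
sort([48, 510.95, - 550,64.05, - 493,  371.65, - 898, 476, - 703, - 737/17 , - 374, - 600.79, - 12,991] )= [ - 898,  -  703, - 600.79, -550, - 493, - 374, - 737/17, - 12,48, 64.05, 371.65, 476, 510.95, 991 ]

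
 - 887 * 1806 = - 1601922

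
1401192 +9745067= 11146259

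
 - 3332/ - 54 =1666/27 = 61.70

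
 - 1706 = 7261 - 8967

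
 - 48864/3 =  - 16288 = -16288.00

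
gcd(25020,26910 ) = 90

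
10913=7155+3758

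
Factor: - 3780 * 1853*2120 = -14849200800  =  -2^5*3^3*5^2*7^1*17^1 * 53^1*109^1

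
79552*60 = 4773120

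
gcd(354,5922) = 6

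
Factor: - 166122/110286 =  - 557^( - 1 )*839^1 = - 839/557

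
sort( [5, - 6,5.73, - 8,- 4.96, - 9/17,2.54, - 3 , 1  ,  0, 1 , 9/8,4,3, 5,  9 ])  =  [ - 8, - 6, - 4.96, - 3, -9/17, 0,1, 1,  9/8, 2.54, 3, 4, 5, 5,5.73, 9]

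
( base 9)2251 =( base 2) 11010000010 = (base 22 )39G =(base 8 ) 3202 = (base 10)1666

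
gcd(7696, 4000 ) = 16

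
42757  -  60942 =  - 18185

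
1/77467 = 1/77467 = 0.00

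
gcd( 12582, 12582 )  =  12582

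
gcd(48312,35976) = 24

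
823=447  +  376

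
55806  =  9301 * 6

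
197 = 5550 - 5353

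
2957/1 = 2957 =2957.00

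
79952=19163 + 60789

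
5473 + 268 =5741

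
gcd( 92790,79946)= 2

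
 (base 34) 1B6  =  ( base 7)4323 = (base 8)3000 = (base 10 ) 1536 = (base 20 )3GG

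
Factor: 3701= 3701^1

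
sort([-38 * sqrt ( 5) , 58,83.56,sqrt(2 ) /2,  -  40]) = [ - 38*sqrt( 5),-40, sqrt(2 )/2,58,83.56 ]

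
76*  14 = 1064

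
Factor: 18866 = 2^1 * 9433^1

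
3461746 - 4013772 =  - 552026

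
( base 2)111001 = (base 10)57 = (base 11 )52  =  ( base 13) 45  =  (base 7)111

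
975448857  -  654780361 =320668496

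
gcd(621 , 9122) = 1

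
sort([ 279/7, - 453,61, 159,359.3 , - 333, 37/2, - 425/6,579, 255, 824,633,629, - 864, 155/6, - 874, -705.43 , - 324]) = [ -874, - 864, - 705.43,  -  453, - 333,  -  324,  -  425/6, 37/2, 155/6, 279/7, 61, 159,255, 359.3, 579, 629, 633, 824 ] 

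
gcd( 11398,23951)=1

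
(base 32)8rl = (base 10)9077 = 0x2375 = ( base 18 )1a05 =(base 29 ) an0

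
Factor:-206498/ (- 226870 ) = 223/245  =  5^(-1)* 7^(-2) * 223^1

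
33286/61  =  33286/61 = 545.67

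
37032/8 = 4629 = 4629.00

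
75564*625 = 47227500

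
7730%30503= 7730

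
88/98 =44/49 = 0.90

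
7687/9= 7687/9 = 854.11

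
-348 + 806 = 458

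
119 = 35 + 84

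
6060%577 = 290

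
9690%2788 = 1326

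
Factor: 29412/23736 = 57/46  =  2^ ( - 1 )*3^1  *19^1*23^(-1)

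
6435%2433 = 1569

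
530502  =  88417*6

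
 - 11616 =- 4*2904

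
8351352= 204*40938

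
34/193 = 34/193= 0.18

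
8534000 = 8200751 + 333249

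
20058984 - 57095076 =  - 37036092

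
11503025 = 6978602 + 4524423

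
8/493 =8/493=0.02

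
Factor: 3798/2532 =3/2= 2^ (- 1)*3^1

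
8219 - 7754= 465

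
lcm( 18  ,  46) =414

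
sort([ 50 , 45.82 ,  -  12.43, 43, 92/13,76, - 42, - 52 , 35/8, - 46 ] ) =[ - 52, - 46, - 42, - 12.43 , 35/8,  92/13,43, 45.82, 50,76]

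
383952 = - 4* ( - 95988 )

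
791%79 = 1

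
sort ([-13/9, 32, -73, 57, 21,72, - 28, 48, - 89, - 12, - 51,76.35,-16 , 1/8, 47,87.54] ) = [ - 89,  -  73,-51,-28,- 16 , - 12,- 13/9, 1/8,21, 32, 47,  48,57, 72,76.35 , 87.54]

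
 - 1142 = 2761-3903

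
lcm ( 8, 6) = 24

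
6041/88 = 6041/88= 68.65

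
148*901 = 133348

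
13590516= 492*27623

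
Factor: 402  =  2^1*3^1*67^1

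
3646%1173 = 127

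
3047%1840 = 1207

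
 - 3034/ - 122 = 24+53/61 = 24.87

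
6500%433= 5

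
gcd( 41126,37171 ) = 1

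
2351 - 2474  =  -123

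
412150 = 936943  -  524793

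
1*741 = 741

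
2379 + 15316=17695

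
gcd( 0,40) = 40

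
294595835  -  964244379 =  - 669648544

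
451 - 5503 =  - 5052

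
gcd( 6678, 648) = 18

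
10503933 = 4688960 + 5814973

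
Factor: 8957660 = 2^2 * 5^1*447883^1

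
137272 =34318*4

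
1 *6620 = 6620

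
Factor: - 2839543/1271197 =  - 7^1* 227^1*1787^1 *1271197^( - 1 )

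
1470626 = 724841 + 745785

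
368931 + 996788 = 1365719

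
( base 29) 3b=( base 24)42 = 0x62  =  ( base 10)98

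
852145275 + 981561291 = 1833706566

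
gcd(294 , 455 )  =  7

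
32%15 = 2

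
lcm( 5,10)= 10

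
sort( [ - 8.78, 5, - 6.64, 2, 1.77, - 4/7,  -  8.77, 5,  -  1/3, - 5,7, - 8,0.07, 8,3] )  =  [ - 8.78, - 8.77,  -  8,- 6.64,  -  5, - 4/7, -1/3,0.07,1.77,2, 3 , 5,5,7, 8] 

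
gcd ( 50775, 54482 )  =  1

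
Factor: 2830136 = 2^3*353767^1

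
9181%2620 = 1321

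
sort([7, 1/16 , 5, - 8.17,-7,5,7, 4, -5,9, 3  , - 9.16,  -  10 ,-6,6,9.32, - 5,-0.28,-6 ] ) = [  -  10,-9.16, - 8.17, - 7,-6,- 6, - 5,- 5, - 0.28, 1/16,3,4,5, 5,6,7,  7,9 , 9.32] 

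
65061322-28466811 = 36594511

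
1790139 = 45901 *39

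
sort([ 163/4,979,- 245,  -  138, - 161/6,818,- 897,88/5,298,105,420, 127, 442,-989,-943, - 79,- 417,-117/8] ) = [ - 989, - 943, - 897,-417, - 245, -138,-79, - 161/6,-117/8, 88/5,163/4, 105,127, 298, 420, 442,818,979]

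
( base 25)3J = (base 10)94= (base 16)5E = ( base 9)114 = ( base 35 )2O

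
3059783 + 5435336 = 8495119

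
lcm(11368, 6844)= 670712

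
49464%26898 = 22566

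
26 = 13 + 13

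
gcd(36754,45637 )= 47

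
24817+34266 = 59083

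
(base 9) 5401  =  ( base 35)38F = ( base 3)12110001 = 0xf82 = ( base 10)3970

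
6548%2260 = 2028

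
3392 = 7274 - 3882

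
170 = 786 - 616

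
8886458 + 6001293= 14887751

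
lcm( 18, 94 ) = 846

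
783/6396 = 261/2132 =0.12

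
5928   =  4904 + 1024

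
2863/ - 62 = -2863/62 =- 46.18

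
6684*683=4565172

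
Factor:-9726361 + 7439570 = -13^1*53^1*3319^1  =  - 2286791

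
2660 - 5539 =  -2879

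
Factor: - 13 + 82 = 3^1*23^1 = 69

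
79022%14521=6417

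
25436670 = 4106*6195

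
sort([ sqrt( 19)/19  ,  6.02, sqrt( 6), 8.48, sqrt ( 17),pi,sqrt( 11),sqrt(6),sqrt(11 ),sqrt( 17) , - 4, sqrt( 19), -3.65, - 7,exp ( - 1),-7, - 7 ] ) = [-7,- 7, - 7,-4, - 3.65,sqrt( 19)/19,exp(  -  1) , sqrt( 6),sqrt(  6),pi,sqrt(11),sqrt( 11), sqrt( 17),sqrt(17 ),sqrt(19),6.02, 8.48]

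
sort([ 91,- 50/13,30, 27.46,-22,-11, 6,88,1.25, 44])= [-22, - 11, - 50/13, 1.25, 6,27.46, 30, 44 , 88, 91]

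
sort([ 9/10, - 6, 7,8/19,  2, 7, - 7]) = [ - 7, - 6,8/19,9/10, 2, 7, 7 ]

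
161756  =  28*5777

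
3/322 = 3/322 = 0.01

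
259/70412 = 259/70412=0.00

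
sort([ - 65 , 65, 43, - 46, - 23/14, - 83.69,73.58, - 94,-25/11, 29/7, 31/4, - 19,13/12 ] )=[ - 94,  -  83.69, - 65,-46, - 19, - 25/11,  -  23/14 , 13/12, 29/7, 31/4,43, 65,73.58]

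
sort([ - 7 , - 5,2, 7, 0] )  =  [ - 7,-5, 0,2, 7 ]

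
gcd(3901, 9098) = 1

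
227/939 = 227/939 = 0.24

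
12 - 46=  - 34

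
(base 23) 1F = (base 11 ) 35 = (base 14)2a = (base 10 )38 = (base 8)46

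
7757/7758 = 7757/7758 = 1.00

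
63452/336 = 15863/84 = 188.85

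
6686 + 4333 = 11019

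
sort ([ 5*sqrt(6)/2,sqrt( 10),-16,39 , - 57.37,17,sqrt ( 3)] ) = [-57.37,- 16,sqrt(3), sqrt(10) , 5*sqrt( 6) /2,17, 39]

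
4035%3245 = 790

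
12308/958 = 6154/479 = 12.85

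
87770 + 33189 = 120959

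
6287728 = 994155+5293573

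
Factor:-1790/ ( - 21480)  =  2^( - 2)*3^ ( - 1) = 1/12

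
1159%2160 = 1159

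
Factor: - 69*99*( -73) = 3^3*11^1 * 23^1*73^1  =  498663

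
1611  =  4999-3388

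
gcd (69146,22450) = 898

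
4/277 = 4/277 = 0.01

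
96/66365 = 96/66365=0.00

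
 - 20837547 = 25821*(-807)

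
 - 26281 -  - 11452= - 14829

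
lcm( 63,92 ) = 5796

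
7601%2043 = 1472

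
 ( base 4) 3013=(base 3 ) 21101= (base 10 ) 199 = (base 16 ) c7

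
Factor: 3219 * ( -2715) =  - 3^2*5^1*29^1*37^1*181^1 = -8739585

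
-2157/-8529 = 719/2843 =0.25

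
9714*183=1777662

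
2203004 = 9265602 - 7062598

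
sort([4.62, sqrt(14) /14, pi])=[ sqrt ( 14 )/14,pi,4.62]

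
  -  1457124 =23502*( - 62 ) 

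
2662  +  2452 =5114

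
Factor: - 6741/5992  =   - 9/8 = - 2^( - 3)*3^2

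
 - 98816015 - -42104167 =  - 56711848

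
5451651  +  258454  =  5710105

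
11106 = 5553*2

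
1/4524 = 1/4524 = 0.00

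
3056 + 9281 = 12337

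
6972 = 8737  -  1765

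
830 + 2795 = 3625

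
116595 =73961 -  - 42634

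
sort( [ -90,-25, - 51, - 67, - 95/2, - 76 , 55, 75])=[ - 90,- 76 ,  -  67, - 51, - 95/2,-25, 55, 75 ]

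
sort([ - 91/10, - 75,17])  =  [ - 75, - 91/10,17]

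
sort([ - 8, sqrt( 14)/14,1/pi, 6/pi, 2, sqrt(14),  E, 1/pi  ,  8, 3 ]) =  [ - 8, sqrt( 14 ) /14,1/pi, 1/pi, 6/pi,2, E, 3, sqrt(14 ),8]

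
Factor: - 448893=-3^2*49877^1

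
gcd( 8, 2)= 2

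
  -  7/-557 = 7/557 =0.01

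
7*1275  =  8925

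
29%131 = 29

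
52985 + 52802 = 105787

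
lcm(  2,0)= 0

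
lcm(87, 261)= 261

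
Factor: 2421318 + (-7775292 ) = -2^1*3^2 * 37^1*8039^1 = - 5353974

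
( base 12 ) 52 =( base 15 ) 42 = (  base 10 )62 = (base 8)76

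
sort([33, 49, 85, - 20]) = [ - 20,  33, 49, 85 ] 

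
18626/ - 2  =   - 9313 +0/1 = - 9313.00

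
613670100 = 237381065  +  376289035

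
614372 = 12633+601739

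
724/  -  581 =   -  2  +  438/581=- 1.25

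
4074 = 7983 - 3909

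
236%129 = 107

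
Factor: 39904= 2^5*29^1*43^1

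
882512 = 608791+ 273721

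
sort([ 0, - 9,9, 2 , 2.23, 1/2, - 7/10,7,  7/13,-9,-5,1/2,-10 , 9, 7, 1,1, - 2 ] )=[ - 10, - 9,-9,-5, - 2,-7/10, 0,  1/2,  1/2 , 7/13,1,  1, 2,2.23,7, 7  ,  9,9] 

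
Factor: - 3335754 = -2^1*  3^1*19^1* 29^1*1009^1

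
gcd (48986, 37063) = 1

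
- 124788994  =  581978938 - 706767932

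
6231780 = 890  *7002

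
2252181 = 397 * 5673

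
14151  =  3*4717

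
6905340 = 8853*780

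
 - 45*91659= - 4124655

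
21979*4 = 87916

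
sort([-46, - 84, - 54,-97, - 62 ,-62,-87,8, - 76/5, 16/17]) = [-97, - 87 , - 84 ,-62, - 62,  -  54,  -  46, - 76/5,  16/17,8]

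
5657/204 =27 + 149/204=27.73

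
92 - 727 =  - 635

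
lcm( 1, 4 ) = 4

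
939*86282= 81018798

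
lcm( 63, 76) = 4788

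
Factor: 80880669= 3^2*191^1*47051^1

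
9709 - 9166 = 543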